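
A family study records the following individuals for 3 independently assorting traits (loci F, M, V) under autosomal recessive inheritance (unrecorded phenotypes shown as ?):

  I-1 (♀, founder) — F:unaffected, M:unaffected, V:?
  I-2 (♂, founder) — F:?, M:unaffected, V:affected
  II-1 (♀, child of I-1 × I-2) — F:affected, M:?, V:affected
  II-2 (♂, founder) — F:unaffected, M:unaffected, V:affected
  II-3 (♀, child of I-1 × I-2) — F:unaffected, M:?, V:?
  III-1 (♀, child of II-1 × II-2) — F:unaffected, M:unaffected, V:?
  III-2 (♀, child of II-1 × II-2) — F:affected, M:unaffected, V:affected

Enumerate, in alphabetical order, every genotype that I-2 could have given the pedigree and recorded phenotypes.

F/I-1 un ·: Ff
F/I-2 ? ·: Ff|ff
F/II-1 aff I-1×I-2: ff
F/II-2 un ·: Ff
F/II-3 un I-1×I-2: FF|Ff
F/III-1 un II-1×II-2: Ff
F/III-2 aff II-1×II-2: ff
⇒ F over [I-1,I-2,II-1,II-2,II-3,III-1,III-2]: 3 consistent
M/I-1 un ·: MM|Mm
M/I-2 un ·: MM|Mm
M/II-1 ? I-1×I-2: MM|Mm|mm
M/II-2 un ·: MM|Mm
M/II-3 ? I-1×I-2: MM|Mm|mm
M/III-1 un II-1×II-2: MM|Mm
M/III-2 un II-1×II-2: MM|Mm
⇒ M over [I-1,I-2,II-1,II-2,II-3,III-1,III-2]: 102 consistent
V/I-1 ? ·: Vv|vv
V/I-2 aff ·: vv
V/II-1 aff I-1×I-2: vv
V/II-2 aff ·: vv
V/II-3 ? I-1×I-2: Vv|vv
V/III-1 ? II-1×II-2: vv
V/III-2 aff II-1×II-2: vv
⇒ V over [I-1,I-2,II-1,II-2,II-3,III-1,III-2]: 3 consistent

I-2 ∈ {Ff MM vv, Ff Mm vv, ff MM vv, ff Mm vv}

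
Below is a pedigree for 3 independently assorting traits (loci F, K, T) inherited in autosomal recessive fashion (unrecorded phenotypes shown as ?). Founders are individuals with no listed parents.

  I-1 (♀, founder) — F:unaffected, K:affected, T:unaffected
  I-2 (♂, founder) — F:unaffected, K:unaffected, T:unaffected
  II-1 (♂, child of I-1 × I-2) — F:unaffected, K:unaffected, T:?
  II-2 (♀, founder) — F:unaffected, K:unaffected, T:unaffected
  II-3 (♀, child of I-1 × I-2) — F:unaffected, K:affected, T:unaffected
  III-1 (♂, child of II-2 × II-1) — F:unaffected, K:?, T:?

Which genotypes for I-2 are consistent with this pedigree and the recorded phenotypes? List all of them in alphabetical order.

I-2 ∈ {FF Kk TT, FF Kk Tt, Ff Kk TT, Ff Kk Tt}

F/I-1 un ·: FF|Ff
F/I-2 un ·: FF|Ff
F/II-1 un I-1×I-2: FF|Ff
F/II-2 un ·: FF|Ff
F/II-3 un I-1×I-2: FF|Ff
F/III-1 un II-2×II-1: FF|Ff
⇒ F over [I-1,I-2,II-1,II-2,II-3,III-1]: 45 consistent
K/I-1 aff ·: kk
K/I-2 un ·: Kk
K/II-1 un I-1×I-2: Kk
K/II-2 un ·: KK|Kk
K/II-3 aff I-1×I-2: kk
K/III-1 ? II-2×II-1: KK|Kk|kk
⇒ K over [I-1,I-2,II-1,II-2,II-3,III-1]: 5 consistent
T/I-1 un ·: TT|Tt
T/I-2 un ·: TT|Tt
T/II-1 ? I-1×I-2: TT|Tt|tt
T/II-2 un ·: TT|Tt
T/II-3 un I-1×I-2: TT|Tt
T/III-1 ? II-2×II-1: TT|Tt|tt
⇒ T over [I-1,I-2,II-1,II-2,II-3,III-1]: 57 consistent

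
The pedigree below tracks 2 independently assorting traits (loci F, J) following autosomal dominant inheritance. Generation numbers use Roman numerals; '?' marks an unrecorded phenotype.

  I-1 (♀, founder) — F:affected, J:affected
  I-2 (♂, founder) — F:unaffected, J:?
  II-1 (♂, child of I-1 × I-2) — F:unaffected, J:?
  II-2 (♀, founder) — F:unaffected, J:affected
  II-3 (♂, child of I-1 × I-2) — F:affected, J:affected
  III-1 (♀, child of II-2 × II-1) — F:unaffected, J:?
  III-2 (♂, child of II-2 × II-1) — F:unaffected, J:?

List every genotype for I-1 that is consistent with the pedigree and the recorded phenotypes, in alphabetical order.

F/I-1 aff ·: Ff
F/I-2 un ·: ff
F/II-1 un I-1×I-2: ff
F/II-2 un ·: ff
F/II-3 aff I-1×I-2: Ff
F/III-1 un II-2×II-1: ff
F/III-2 un II-2×II-1: ff
⇒ F over [I-1,I-2,II-1,II-2,II-3,III-1,III-2]: 1 consistent
J/I-1 aff ·: Jj|JJ
J/I-2 ? ·: jj|Jj|JJ
J/II-1 ? I-1×I-2: jj|Jj|JJ
J/II-2 aff ·: Jj|JJ
J/II-3 aff I-1×I-2: Jj|JJ
J/III-1 ? II-2×II-1: jj|Jj|JJ
J/III-2 ? II-2×II-1: jj|Jj|JJ
⇒ J over [I-1,I-2,II-1,II-2,II-3,III-1,III-2]: 154 consistent

I-1 ∈ {Ff JJ, Ff Jj}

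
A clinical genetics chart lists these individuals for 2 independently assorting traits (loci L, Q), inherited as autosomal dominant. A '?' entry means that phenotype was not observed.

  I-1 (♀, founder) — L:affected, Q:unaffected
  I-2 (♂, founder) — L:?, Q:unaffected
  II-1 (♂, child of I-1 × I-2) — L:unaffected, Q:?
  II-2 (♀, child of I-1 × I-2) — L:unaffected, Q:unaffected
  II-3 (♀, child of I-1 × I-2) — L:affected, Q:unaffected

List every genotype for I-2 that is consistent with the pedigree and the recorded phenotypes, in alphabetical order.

I-2 ∈ {Ll qq, ll qq}

L/I-1 aff ·: Ll
L/I-2 ? ·: ll|Ll
L/II-1 un I-1×I-2: ll
L/II-2 un I-1×I-2: ll
L/II-3 aff I-1×I-2: Ll|LL
⇒ L over [I-1,I-2,II-1,II-2,II-3]: 3 consistent
Q/I-1 un ·: qq
Q/I-2 un ·: qq
Q/II-1 ? I-1×I-2: qq
Q/II-2 un I-1×I-2: qq
Q/II-3 un I-1×I-2: qq
⇒ Q over [I-1,I-2,II-1,II-2,II-3]: 1 consistent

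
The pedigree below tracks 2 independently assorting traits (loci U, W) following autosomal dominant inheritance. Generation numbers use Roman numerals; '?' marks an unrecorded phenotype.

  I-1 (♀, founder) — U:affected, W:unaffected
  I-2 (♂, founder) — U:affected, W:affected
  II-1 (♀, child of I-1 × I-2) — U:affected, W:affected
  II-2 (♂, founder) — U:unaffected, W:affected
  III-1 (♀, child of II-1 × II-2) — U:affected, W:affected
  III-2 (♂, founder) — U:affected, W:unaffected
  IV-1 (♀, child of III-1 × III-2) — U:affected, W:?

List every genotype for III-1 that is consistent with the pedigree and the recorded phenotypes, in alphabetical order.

U/I-1 aff ·: Uu|UU
U/I-2 aff ·: Uu|UU
U/II-1 aff I-1×I-2: Uu|UU
U/II-2 un ·: uu
U/III-1 aff II-1×II-2: Uu
U/III-2 aff ·: Uu|UU
U/IV-1 aff III-1×III-2: Uu|UU
⇒ U over [I-1,I-2,II-1,II-2,III-1,III-2,IV-1]: 28 consistent
W/I-1 un ·: ww
W/I-2 aff ·: Ww|WW
W/II-1 aff I-1×I-2: Ww
W/II-2 aff ·: Ww|WW
W/III-1 aff II-1×II-2: Ww|WW
W/III-2 un ·: ww
W/IV-1 ? III-1×III-2: ww|Ww
⇒ W over [I-1,I-2,II-1,II-2,III-1,III-2,IV-1]: 12 consistent

III-1 ∈ {Uu WW, Uu Ww}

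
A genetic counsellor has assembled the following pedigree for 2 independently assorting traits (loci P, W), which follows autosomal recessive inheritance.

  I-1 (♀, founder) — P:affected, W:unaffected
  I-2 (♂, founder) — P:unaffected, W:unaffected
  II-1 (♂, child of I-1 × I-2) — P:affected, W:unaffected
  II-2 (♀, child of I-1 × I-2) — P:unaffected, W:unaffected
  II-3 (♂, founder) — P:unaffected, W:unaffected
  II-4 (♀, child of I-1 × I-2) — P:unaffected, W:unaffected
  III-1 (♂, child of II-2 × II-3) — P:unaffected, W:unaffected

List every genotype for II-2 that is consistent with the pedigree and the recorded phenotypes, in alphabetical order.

P/I-1 aff ·: pp
P/I-2 un ·: Pp
P/II-1 aff I-1×I-2: pp
P/II-2 un I-1×I-2: Pp
P/II-3 un ·: PP|Pp
P/II-4 un I-1×I-2: Pp
P/III-1 un II-2×II-3: PP|Pp
⇒ P over [I-1,I-2,II-1,II-2,II-3,II-4,III-1]: 4 consistent
W/I-1 un ·: WW|Ww
W/I-2 un ·: WW|Ww
W/II-1 un I-1×I-2: WW|Ww
W/II-2 un I-1×I-2: WW|Ww
W/II-3 un ·: WW|Ww
W/II-4 un I-1×I-2: WW|Ww
W/III-1 un II-2×II-3: WW|Ww
⇒ W over [I-1,I-2,II-1,II-2,II-3,II-4,III-1]: 87 consistent

II-2 ∈ {Pp WW, Pp Ww}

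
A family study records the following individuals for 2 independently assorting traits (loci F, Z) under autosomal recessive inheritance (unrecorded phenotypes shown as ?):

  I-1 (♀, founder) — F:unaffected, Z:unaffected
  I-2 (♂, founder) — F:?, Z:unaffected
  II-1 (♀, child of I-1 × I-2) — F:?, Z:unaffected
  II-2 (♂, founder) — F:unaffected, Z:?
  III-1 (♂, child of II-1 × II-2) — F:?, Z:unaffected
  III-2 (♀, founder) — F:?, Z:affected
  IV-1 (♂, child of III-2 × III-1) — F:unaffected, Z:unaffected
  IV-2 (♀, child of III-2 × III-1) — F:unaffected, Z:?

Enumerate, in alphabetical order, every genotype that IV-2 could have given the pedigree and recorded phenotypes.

F/I-1 un ·: FF|Ff
F/I-2 ? ·: FF|Ff|ff
F/II-1 ? I-1×I-2: FF|Ff|ff
F/II-2 un ·: FF|Ff
F/III-1 ? II-1×II-2: FF|Ff|ff
F/III-2 ? ·: FF|Ff|ff
F/IV-1 un III-2×III-1: FF|Ff
F/IV-2 un III-2×III-1: FF|Ff
⇒ F over [I-1,I-2,II-1,II-2,III-1,III-2,IV-1,IV-2]: 284 consistent
Z/I-1 un ·: ZZ|Zz
Z/I-2 un ·: ZZ|Zz
Z/II-1 un I-1×I-2: ZZ|Zz
Z/II-2 ? ·: ZZ|Zz|zz
Z/III-1 un II-1×II-2: ZZ|Zz
Z/III-2 aff ·: zz
Z/IV-1 un III-2×III-1: Zz
Z/IV-2 ? III-2×III-1: Zz|zz
⇒ Z over [I-1,I-2,II-1,II-2,III-1,III-2,IV-1,IV-2]: 48 consistent

IV-2 ∈ {FF Zz, FF zz, Ff Zz, Ff zz}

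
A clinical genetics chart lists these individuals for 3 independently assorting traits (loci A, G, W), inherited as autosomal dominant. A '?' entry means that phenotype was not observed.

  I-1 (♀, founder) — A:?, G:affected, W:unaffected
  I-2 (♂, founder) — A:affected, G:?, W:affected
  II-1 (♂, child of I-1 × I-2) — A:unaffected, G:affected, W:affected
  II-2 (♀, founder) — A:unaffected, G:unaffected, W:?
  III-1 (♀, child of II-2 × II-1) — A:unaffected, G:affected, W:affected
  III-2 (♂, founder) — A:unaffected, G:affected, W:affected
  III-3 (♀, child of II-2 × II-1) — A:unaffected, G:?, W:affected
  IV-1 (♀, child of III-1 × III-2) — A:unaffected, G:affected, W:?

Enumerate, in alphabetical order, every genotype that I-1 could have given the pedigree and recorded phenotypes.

A/I-1 ? ·: aa|Aa
A/I-2 aff ·: Aa
A/II-1 un I-1×I-2: aa
A/II-2 un ·: aa
A/III-1 un II-2×II-1: aa
A/III-2 un ·: aa
A/III-3 un II-2×II-1: aa
A/IV-1 un III-1×III-2: aa
⇒ A over [I-1,I-2,II-1,II-2,III-1,III-2,III-3,IV-1]: 2 consistent
G/I-1 aff ·: Gg|GG
G/I-2 ? ·: gg|Gg|GG
G/II-1 aff I-1×I-2: Gg|GG
G/II-2 un ·: gg
G/III-1 aff II-2×II-1: Gg
G/III-2 aff ·: Gg|GG
G/III-3 ? II-2×II-1: gg|Gg
G/IV-1 aff III-1×III-2: Gg|GG
⇒ G over [I-1,I-2,II-1,II-2,III-1,III-2,III-3,IV-1]: 56 consistent
W/I-1 un ·: ww
W/I-2 aff ·: Ww|WW
W/II-1 aff I-1×I-2: Ww
W/II-2 ? ·: ww|Ww|WW
W/III-1 aff II-2×II-1: Ww|WW
W/III-2 aff ·: Ww|WW
W/III-3 aff II-2×II-1: Ww|WW
W/IV-1 ? III-1×III-2: ww|Ww|WW
⇒ W over [I-1,I-2,II-1,II-2,III-1,III-2,III-3,IV-1]: 74 consistent

I-1 ∈ {Aa GG ww, Aa Gg ww, aa GG ww, aa Gg ww}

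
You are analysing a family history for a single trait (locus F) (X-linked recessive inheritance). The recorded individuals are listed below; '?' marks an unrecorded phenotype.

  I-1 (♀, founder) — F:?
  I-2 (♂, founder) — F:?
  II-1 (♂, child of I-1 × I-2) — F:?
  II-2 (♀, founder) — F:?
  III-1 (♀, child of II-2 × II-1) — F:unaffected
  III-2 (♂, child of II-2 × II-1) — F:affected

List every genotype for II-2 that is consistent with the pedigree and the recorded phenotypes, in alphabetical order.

II-2 ∈ {X^FX^f, X^fX^f}

F/I-1 ? ·: X^FX^F|X^FX^f|X^fX^f
F/I-2 ? ·: X^FY|X^fY
F/II-1 ? I-1×I-2: X^FY|X^fY
F/II-2 ? ·: X^FX^f|X^fX^f
F/III-1 un II-2×II-1: X^FX^F|X^FX^f
F/III-2 aff II-2×II-1: X^fY
⇒ F over [I-1,I-2,II-1,II-2,III-1,III-2]: 16 consistent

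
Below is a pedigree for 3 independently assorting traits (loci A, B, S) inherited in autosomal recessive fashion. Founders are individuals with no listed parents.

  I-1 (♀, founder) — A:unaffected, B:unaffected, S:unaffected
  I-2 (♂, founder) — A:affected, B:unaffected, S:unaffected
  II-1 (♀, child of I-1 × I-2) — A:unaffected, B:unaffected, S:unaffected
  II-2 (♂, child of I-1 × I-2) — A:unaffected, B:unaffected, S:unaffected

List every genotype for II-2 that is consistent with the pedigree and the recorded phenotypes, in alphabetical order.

A/I-1 un ·: AA|Aa
A/I-2 aff ·: aa
A/II-1 un I-1×I-2: Aa
A/II-2 un I-1×I-2: Aa
⇒ A over [I-1,I-2,II-1,II-2]: 2 consistent
B/I-1 un ·: BB|Bb
B/I-2 un ·: BB|Bb
B/II-1 un I-1×I-2: BB|Bb
B/II-2 un I-1×I-2: BB|Bb
⇒ B over [I-1,I-2,II-1,II-2]: 13 consistent
S/I-1 un ·: SS|Ss
S/I-2 un ·: SS|Ss
S/II-1 un I-1×I-2: SS|Ss
S/II-2 un I-1×I-2: SS|Ss
⇒ S over [I-1,I-2,II-1,II-2]: 13 consistent

II-2 ∈ {Aa BB SS, Aa BB Ss, Aa Bb SS, Aa Bb Ss}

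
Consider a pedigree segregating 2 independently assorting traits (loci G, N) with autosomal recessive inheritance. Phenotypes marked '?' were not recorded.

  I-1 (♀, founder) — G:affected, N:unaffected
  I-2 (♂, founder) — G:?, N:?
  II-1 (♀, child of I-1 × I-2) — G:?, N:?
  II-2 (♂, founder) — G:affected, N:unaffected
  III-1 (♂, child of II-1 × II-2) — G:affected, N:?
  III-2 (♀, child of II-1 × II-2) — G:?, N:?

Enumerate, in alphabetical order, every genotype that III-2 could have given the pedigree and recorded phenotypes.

G/I-1 aff ·: gg
G/I-2 ? ·: GG|Gg|gg
G/II-1 ? I-1×I-2: Gg|gg
G/II-2 aff ·: gg
G/III-1 aff II-1×II-2: gg
G/III-2 ? II-1×II-2: Gg|gg
⇒ G over [I-1,I-2,II-1,II-2,III-1,III-2]: 6 consistent
N/I-1 un ·: NN|Nn
N/I-2 ? ·: NN|Nn|nn
N/II-1 ? I-1×I-2: NN|Nn|nn
N/II-2 un ·: NN|Nn
N/III-1 ? II-1×II-2: NN|Nn|nn
N/III-2 ? II-1×II-2: NN|Nn|nn
⇒ N over [I-1,I-2,II-1,II-2,III-1,III-2]: 95 consistent

III-2 ∈ {Gg NN, Gg Nn, Gg nn, gg NN, gg Nn, gg nn}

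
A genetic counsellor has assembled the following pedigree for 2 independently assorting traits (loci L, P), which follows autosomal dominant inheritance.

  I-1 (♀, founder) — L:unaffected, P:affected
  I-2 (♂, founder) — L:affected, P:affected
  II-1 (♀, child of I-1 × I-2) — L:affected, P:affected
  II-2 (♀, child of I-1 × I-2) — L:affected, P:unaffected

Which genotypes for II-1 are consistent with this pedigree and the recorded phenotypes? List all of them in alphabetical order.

II-1 ∈ {Ll PP, Ll Pp}

L/I-1 un ·: ll
L/I-2 aff ·: Ll|LL
L/II-1 aff I-1×I-2: Ll
L/II-2 aff I-1×I-2: Ll
⇒ L over [I-1,I-2,II-1,II-2]: 2 consistent
P/I-1 aff ·: Pp
P/I-2 aff ·: Pp
P/II-1 aff I-1×I-2: Pp|PP
P/II-2 un I-1×I-2: pp
⇒ P over [I-1,I-2,II-1,II-2]: 2 consistent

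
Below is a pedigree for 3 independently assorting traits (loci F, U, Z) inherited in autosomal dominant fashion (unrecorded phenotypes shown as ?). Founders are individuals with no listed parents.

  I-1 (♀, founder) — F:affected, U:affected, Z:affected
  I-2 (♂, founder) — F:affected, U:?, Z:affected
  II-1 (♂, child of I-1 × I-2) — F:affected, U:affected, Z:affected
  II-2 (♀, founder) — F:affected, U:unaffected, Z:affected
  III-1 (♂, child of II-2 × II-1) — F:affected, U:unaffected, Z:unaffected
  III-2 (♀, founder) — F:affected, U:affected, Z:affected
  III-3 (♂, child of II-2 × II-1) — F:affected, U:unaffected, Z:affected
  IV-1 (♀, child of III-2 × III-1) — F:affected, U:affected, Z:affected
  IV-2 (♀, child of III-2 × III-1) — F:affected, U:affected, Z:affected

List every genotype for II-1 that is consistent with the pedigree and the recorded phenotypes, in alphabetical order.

F/I-1 aff ·: Ff|FF
F/I-2 aff ·: Ff|FF
F/II-1 aff I-1×I-2: Ff|FF
F/II-2 aff ·: Ff|FF
F/III-1 aff II-2×II-1: Ff|FF
F/III-2 aff ·: Ff|FF
F/III-3 aff II-2×II-1: Ff|FF
F/IV-1 aff III-2×III-1: Ff|FF
F/IV-2 aff III-2×III-1: Ff|FF
⇒ F over [I-1,I-2,II-1,II-2,III-1,III-2,III-3,IV-1,IV-2]: 280 consistent
U/I-1 aff ·: Uu|UU
U/I-2 ? ·: uu|Uu|UU
U/II-1 aff I-1×I-2: Uu
U/II-2 un ·: uu
U/III-1 un II-2×II-1: uu
U/III-2 aff ·: Uu|UU
U/III-3 un II-2×II-1: uu
U/IV-1 aff III-2×III-1: Uu
U/IV-2 aff III-2×III-1: Uu
⇒ U over [I-1,I-2,II-1,II-2,III-1,III-2,III-3,IV-1,IV-2]: 10 consistent
Z/I-1 aff ·: Zz|ZZ
Z/I-2 aff ·: Zz|ZZ
Z/II-1 aff I-1×I-2: Zz
Z/II-2 aff ·: Zz
Z/III-1 un II-2×II-1: zz
Z/III-2 aff ·: Zz|ZZ
Z/III-3 aff II-2×II-1: Zz|ZZ
Z/IV-1 aff III-2×III-1: Zz
Z/IV-2 aff III-2×III-1: Zz
⇒ Z over [I-1,I-2,II-1,II-2,III-1,III-2,III-3,IV-1,IV-2]: 12 consistent

II-1 ∈ {FF Uu Zz, Ff Uu Zz}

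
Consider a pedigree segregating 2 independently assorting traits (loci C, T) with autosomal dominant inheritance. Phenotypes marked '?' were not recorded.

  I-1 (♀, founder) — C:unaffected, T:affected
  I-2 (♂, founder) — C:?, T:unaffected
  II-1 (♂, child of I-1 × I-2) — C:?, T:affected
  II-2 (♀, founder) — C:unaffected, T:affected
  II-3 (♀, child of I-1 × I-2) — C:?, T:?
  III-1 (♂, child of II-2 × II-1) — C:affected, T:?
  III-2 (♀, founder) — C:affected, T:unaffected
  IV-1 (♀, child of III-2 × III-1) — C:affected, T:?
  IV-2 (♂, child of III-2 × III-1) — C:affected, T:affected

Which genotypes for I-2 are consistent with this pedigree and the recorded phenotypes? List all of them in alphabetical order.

C/I-1 un ·: cc
C/I-2 ? ·: Cc|CC
C/II-1 ? I-1×I-2: Cc
C/II-2 un ·: cc
C/II-3 ? I-1×I-2: cc|Cc
C/III-1 aff II-2×II-1: Cc
C/III-2 aff ·: Cc|CC
C/IV-1 aff III-2×III-1: Cc|CC
C/IV-2 aff III-2×III-1: Cc|CC
⇒ C over [I-1,I-2,II-1,II-2,II-3,III-1,III-2,IV-1,IV-2]: 24 consistent
T/I-1 aff ·: Tt|TT
T/I-2 un ·: tt
T/II-1 aff I-1×I-2: Tt
T/II-2 aff ·: Tt|TT
T/II-3 ? I-1×I-2: tt|Tt
T/III-1 ? II-2×II-1: Tt|TT
T/III-2 un ·: tt
T/IV-1 ? III-2×III-1: tt|Tt
T/IV-2 aff III-2×III-1: Tt
⇒ T over [I-1,I-2,II-1,II-2,II-3,III-1,III-2,IV-1,IV-2]: 18 consistent

I-2 ∈ {CC tt, Cc tt}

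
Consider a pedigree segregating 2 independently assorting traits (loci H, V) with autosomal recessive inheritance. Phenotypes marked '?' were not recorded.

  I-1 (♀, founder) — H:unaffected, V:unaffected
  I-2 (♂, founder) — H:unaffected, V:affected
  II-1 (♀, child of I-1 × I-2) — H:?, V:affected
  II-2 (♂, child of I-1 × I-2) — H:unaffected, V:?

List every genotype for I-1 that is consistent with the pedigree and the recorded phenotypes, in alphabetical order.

H/I-1 un ·: HH|Hh
H/I-2 un ·: HH|Hh
H/II-1 ? I-1×I-2: HH|Hh|hh
H/II-2 un I-1×I-2: HH|Hh
⇒ H over [I-1,I-2,II-1,II-2]: 15 consistent
V/I-1 un ·: Vv
V/I-2 aff ·: vv
V/II-1 aff I-1×I-2: vv
V/II-2 ? I-1×I-2: Vv|vv
⇒ V over [I-1,I-2,II-1,II-2]: 2 consistent

I-1 ∈ {HH Vv, Hh Vv}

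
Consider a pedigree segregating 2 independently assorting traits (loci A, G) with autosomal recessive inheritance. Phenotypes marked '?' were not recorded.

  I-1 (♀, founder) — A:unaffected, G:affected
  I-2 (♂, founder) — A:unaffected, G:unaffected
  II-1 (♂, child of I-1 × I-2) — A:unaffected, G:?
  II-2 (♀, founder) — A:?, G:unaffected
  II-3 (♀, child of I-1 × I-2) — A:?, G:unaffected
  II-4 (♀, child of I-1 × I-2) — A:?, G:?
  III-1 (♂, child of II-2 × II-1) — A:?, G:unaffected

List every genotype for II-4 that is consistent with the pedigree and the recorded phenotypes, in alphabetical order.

A/I-1 un ·: AA|Aa
A/I-2 un ·: AA|Aa
A/II-1 un I-1×I-2: AA|Aa
A/II-2 ? ·: AA|Aa|aa
A/II-3 ? I-1×I-2: AA|Aa|aa
A/II-4 ? I-1×I-2: AA|Aa|aa
A/III-1 ? II-2×II-1: AA|Aa|aa
⇒ A over [I-1,I-2,II-1,II-2,II-3,II-4,III-1]: 191 consistent
G/I-1 aff ·: gg
G/I-2 un ·: GG|Gg
G/II-1 ? I-1×I-2: Gg|gg
G/II-2 un ·: GG|Gg
G/II-3 un I-1×I-2: Gg
G/II-4 ? I-1×I-2: Gg|gg
G/III-1 un II-2×II-1: GG|Gg
⇒ G over [I-1,I-2,II-1,II-2,II-3,II-4,III-1]: 16 consistent

II-4 ∈ {AA Gg, AA gg, Aa Gg, Aa gg, aa Gg, aa gg}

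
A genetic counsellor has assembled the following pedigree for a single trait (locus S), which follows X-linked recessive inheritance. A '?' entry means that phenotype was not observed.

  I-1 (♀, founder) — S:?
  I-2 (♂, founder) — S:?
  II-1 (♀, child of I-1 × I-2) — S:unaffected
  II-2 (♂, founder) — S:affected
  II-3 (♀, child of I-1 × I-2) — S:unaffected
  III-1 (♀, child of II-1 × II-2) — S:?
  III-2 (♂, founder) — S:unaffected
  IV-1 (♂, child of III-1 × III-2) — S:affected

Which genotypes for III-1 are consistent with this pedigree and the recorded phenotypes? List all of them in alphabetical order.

S/I-1 ? ·: X^SX^S|X^SX^s|X^sX^s
S/I-2 ? ·: X^SY|X^sY
S/II-1 un I-1×I-2: X^SX^S|X^SX^s
S/II-2 aff ·: X^sY
S/II-3 un I-1×I-2: X^SX^S|X^SX^s
S/III-1 ? II-1×II-2: X^SX^s|X^sX^s
S/III-2 un ·: X^SY
S/IV-1 aff III-1×III-2: X^sY
⇒ S over [I-1,I-2,II-1,II-2,II-3,III-1,III-2,IV-1]: 13 consistent

III-1 ∈ {X^SX^s, X^sX^s}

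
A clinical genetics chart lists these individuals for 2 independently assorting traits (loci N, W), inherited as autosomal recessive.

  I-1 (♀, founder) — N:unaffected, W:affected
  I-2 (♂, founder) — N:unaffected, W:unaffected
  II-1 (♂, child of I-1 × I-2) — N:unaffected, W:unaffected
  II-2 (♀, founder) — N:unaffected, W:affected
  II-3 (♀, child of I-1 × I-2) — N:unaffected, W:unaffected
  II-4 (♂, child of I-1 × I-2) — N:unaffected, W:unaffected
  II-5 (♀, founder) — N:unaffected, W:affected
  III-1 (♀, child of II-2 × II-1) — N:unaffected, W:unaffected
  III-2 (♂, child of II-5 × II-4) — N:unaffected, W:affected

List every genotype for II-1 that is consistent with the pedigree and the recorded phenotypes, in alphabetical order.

II-1 ∈ {NN Ww, Nn Ww}

N/I-1 un ·: NN|Nn
N/I-2 un ·: NN|Nn
N/II-1 un I-1×I-2: NN|Nn
N/II-2 un ·: NN|Nn
N/II-3 un I-1×I-2: NN|Nn
N/II-4 un I-1×I-2: NN|Nn
N/II-5 un ·: NN|Nn
N/III-1 un II-2×II-1: NN|Nn
N/III-2 un II-5×II-4: NN|Nn
⇒ N over [I-1,I-2,II-1,II-2,II-3,II-4,II-5,III-1,III-2]: 303 consistent
W/I-1 aff ·: ww
W/I-2 un ·: WW|Ww
W/II-1 un I-1×I-2: Ww
W/II-2 aff ·: ww
W/II-3 un I-1×I-2: Ww
W/II-4 un I-1×I-2: Ww
W/II-5 aff ·: ww
W/III-1 un II-2×II-1: Ww
W/III-2 aff II-5×II-4: ww
⇒ W over [I-1,I-2,II-1,II-2,II-3,II-4,II-5,III-1,III-2]: 2 consistent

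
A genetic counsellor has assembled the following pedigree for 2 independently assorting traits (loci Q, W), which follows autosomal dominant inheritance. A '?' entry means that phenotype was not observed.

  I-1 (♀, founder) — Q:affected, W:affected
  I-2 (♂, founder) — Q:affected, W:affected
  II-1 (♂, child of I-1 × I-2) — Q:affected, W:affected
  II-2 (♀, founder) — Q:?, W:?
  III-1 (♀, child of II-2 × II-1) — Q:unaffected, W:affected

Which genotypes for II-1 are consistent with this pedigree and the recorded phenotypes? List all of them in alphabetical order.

II-1 ∈ {Qq WW, Qq Ww}

Q/I-1 aff ·: Qq|QQ
Q/I-2 aff ·: Qq|QQ
Q/II-1 aff I-1×I-2: Qq
Q/II-2 ? ·: qq|Qq
Q/III-1 un II-2×II-1: qq
⇒ Q over [I-1,I-2,II-1,II-2,III-1]: 6 consistent
W/I-1 aff ·: Ww|WW
W/I-2 aff ·: Ww|WW
W/II-1 aff I-1×I-2: Ww|WW
W/II-2 ? ·: ww|Ww|WW
W/III-1 aff II-2×II-1: Ww|WW
⇒ W over [I-1,I-2,II-1,II-2,III-1]: 31 consistent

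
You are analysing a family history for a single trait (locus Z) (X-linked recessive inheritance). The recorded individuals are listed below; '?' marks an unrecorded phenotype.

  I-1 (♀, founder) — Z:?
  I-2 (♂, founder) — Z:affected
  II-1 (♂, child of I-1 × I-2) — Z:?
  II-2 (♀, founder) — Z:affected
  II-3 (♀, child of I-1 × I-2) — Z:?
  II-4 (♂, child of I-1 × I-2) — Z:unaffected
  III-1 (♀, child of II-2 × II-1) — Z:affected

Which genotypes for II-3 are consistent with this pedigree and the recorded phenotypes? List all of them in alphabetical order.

II-3 ∈ {X^ZX^z, X^zX^z}

Z/I-1 ? ·: X^ZX^z
Z/I-2 aff ·: X^zY
Z/II-1 ? I-1×I-2: X^zY
Z/II-2 aff ·: X^zX^z
Z/II-3 ? I-1×I-2: X^ZX^z|X^zX^z
Z/II-4 un I-1×I-2: X^ZY
Z/III-1 aff II-2×II-1: X^zX^z
⇒ Z over [I-1,I-2,II-1,II-2,II-3,II-4,III-1]: 2 consistent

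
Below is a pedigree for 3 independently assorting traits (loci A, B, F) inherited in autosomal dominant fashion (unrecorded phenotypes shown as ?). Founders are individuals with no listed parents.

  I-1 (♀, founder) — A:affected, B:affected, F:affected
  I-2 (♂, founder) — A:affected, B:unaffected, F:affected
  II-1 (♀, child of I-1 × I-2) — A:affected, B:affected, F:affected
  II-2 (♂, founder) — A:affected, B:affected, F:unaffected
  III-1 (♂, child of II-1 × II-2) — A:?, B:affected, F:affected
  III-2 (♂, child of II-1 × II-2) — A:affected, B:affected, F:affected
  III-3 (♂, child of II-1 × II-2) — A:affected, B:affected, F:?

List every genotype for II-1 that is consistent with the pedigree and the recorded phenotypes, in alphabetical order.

II-1 ∈ {AA Bb FF, AA Bb Ff, Aa Bb FF, Aa Bb Ff}

A/I-1 aff ·: Aa|AA
A/I-2 aff ·: Aa|AA
A/II-1 aff I-1×I-2: Aa|AA
A/II-2 aff ·: Aa|AA
A/III-1 ? II-1×II-2: aa|Aa|AA
A/III-2 aff II-1×II-2: Aa|AA
A/III-3 aff II-1×II-2: Aa|AA
⇒ A over [I-1,I-2,II-1,II-2,III-1,III-2,III-3]: 96 consistent
B/I-1 aff ·: Bb|BB
B/I-2 un ·: bb
B/II-1 aff I-1×I-2: Bb
B/II-2 aff ·: Bb|BB
B/III-1 aff II-1×II-2: Bb|BB
B/III-2 aff II-1×II-2: Bb|BB
B/III-3 aff II-1×II-2: Bb|BB
⇒ B over [I-1,I-2,II-1,II-2,III-1,III-2,III-3]: 32 consistent
F/I-1 aff ·: Ff|FF
F/I-2 aff ·: Ff|FF
F/II-1 aff I-1×I-2: Ff|FF
F/II-2 un ·: ff
F/III-1 aff II-1×II-2: Ff
F/III-2 aff II-1×II-2: Ff
F/III-3 ? II-1×II-2: ff|Ff
⇒ F over [I-1,I-2,II-1,II-2,III-1,III-2,III-3]: 10 consistent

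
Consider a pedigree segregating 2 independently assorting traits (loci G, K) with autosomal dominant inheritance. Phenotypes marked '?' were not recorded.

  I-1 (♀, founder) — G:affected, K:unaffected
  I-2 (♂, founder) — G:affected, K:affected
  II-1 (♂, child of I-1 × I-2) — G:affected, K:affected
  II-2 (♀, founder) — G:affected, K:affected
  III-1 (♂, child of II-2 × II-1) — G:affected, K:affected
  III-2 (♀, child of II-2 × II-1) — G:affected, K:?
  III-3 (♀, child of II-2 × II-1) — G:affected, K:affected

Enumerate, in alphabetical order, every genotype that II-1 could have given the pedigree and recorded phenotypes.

G/I-1 aff ·: Gg|GG
G/I-2 aff ·: Gg|GG
G/II-1 aff I-1×I-2: Gg|GG
G/II-2 aff ·: Gg|GG
G/III-1 aff II-2×II-1: Gg|GG
G/III-2 aff II-2×II-1: Gg|GG
G/III-3 aff II-2×II-1: Gg|GG
⇒ G over [I-1,I-2,II-1,II-2,III-1,III-2,III-3]: 84 consistent
K/I-1 un ·: kk
K/I-2 aff ·: Kk|KK
K/II-1 aff I-1×I-2: Kk
K/II-2 aff ·: Kk|KK
K/III-1 aff II-2×II-1: Kk|KK
K/III-2 ? II-2×II-1: kk|Kk|KK
K/III-3 aff II-2×II-1: Kk|KK
⇒ K over [I-1,I-2,II-1,II-2,III-1,III-2,III-3]: 40 consistent

II-1 ∈ {GG Kk, Gg Kk}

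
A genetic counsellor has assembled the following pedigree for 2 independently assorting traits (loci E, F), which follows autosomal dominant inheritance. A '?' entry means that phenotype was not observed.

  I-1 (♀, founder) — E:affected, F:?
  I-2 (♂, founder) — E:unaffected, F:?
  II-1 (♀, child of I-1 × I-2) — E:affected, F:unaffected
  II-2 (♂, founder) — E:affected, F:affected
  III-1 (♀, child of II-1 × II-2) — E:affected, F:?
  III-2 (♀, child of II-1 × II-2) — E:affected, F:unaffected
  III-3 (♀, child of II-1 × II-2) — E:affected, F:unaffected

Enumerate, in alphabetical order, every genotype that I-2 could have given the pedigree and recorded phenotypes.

I-2 ∈ {ee Ff, ee ff}

E/I-1 aff ·: Ee|EE
E/I-2 un ·: ee
E/II-1 aff I-1×I-2: Ee
E/II-2 aff ·: Ee|EE
E/III-1 aff II-1×II-2: Ee|EE
E/III-2 aff II-1×II-2: Ee|EE
E/III-3 aff II-1×II-2: Ee|EE
⇒ E over [I-1,I-2,II-1,II-2,III-1,III-2,III-3]: 32 consistent
F/I-1 ? ·: ff|Ff
F/I-2 ? ·: ff|Ff
F/II-1 un I-1×I-2: ff
F/II-2 aff ·: Ff
F/III-1 ? II-1×II-2: ff|Ff
F/III-2 un II-1×II-2: ff
F/III-3 un II-1×II-2: ff
⇒ F over [I-1,I-2,II-1,II-2,III-1,III-2,III-3]: 8 consistent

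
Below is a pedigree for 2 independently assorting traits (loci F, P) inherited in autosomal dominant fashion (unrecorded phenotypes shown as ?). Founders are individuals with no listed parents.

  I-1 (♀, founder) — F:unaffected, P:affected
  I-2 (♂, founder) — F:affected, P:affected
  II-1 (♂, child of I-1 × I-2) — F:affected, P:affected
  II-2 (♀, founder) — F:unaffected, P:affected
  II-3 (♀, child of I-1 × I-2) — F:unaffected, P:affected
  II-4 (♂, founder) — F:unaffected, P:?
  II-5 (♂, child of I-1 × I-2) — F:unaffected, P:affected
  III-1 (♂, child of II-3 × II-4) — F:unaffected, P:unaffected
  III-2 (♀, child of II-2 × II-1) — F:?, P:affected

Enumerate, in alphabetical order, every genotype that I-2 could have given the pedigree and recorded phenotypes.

F/I-1 un ·: ff
F/I-2 aff ·: Ff
F/II-1 aff I-1×I-2: Ff
F/II-2 un ·: ff
F/II-3 un I-1×I-2: ff
F/II-4 un ·: ff
F/II-5 un I-1×I-2: ff
F/III-1 un II-3×II-4: ff
F/III-2 ? II-2×II-1: ff|Ff
⇒ F over [I-1,I-2,II-1,II-2,II-3,II-4,II-5,III-1,III-2]: 2 consistent
P/I-1 aff ·: Pp|PP
P/I-2 aff ·: Pp|PP
P/II-1 aff I-1×I-2: Pp|PP
P/II-2 aff ·: Pp|PP
P/II-3 aff I-1×I-2: Pp
P/II-4 ? ·: pp|Pp
P/II-5 aff I-1×I-2: Pp|PP
P/III-1 un II-3×II-4: pp
P/III-2 aff II-2×II-1: Pp|PP
⇒ P over [I-1,I-2,II-1,II-2,II-3,II-4,II-5,III-1,III-2]: 84 consistent

I-2 ∈ {Ff PP, Ff Pp}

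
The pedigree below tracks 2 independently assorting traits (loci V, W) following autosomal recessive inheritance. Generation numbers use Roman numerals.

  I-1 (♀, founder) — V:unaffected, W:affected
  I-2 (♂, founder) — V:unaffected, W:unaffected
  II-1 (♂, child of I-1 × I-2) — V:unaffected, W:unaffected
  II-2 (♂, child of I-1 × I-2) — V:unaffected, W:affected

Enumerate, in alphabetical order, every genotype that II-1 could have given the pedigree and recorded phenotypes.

II-1 ∈ {VV Ww, Vv Ww}

V/I-1 un ·: VV|Vv
V/I-2 un ·: VV|Vv
V/II-1 un I-1×I-2: VV|Vv
V/II-2 un I-1×I-2: VV|Vv
⇒ V over [I-1,I-2,II-1,II-2]: 13 consistent
W/I-1 aff ·: ww
W/I-2 un ·: Ww
W/II-1 un I-1×I-2: Ww
W/II-2 aff I-1×I-2: ww
⇒ W over [I-1,I-2,II-1,II-2]: 1 consistent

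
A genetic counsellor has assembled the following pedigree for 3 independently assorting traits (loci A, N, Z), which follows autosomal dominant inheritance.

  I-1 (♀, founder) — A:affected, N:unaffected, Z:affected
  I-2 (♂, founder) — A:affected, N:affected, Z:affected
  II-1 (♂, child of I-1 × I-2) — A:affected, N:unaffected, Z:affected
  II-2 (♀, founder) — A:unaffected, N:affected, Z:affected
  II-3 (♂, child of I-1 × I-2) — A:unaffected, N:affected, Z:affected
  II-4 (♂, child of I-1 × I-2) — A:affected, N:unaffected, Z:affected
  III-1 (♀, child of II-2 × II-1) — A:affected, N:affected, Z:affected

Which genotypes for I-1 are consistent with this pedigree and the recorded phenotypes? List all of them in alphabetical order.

A/I-1 aff ·: Aa
A/I-2 aff ·: Aa
A/II-1 aff I-1×I-2: Aa|AA
A/II-2 un ·: aa
A/II-3 un I-1×I-2: aa
A/II-4 aff I-1×I-2: Aa|AA
A/III-1 aff II-2×II-1: Aa
⇒ A over [I-1,I-2,II-1,II-2,II-3,II-4,III-1]: 4 consistent
N/I-1 un ·: nn
N/I-2 aff ·: Nn
N/II-1 un I-1×I-2: nn
N/II-2 aff ·: Nn|NN
N/II-3 aff I-1×I-2: Nn
N/II-4 un I-1×I-2: nn
N/III-1 aff II-2×II-1: Nn
⇒ N over [I-1,I-2,II-1,II-2,II-3,II-4,III-1]: 2 consistent
Z/I-1 aff ·: Zz|ZZ
Z/I-2 aff ·: Zz|ZZ
Z/II-1 aff I-1×I-2: Zz|ZZ
Z/II-2 aff ·: Zz|ZZ
Z/II-3 aff I-1×I-2: Zz|ZZ
Z/II-4 aff I-1×I-2: Zz|ZZ
Z/III-1 aff II-2×II-1: Zz|ZZ
⇒ Z over [I-1,I-2,II-1,II-2,II-3,II-4,III-1]: 87 consistent

I-1 ∈ {Aa nn ZZ, Aa nn Zz}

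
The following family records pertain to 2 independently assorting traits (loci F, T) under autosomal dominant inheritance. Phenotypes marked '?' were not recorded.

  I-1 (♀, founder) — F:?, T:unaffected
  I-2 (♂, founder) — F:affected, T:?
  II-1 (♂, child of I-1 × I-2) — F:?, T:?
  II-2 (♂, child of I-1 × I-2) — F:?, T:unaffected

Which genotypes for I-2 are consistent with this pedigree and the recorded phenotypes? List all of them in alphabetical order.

F/I-1 ? ·: ff|Ff|FF
F/I-2 aff ·: Ff|FF
F/II-1 ? I-1×I-2: ff|Ff|FF
F/II-2 ? I-1×I-2: ff|Ff|FF
⇒ F over [I-1,I-2,II-1,II-2]: 23 consistent
T/I-1 un ·: tt
T/I-2 ? ·: tt|Tt
T/II-1 ? I-1×I-2: tt|Tt
T/II-2 un I-1×I-2: tt
⇒ T over [I-1,I-2,II-1,II-2]: 3 consistent

I-2 ∈ {FF Tt, FF tt, Ff Tt, Ff tt}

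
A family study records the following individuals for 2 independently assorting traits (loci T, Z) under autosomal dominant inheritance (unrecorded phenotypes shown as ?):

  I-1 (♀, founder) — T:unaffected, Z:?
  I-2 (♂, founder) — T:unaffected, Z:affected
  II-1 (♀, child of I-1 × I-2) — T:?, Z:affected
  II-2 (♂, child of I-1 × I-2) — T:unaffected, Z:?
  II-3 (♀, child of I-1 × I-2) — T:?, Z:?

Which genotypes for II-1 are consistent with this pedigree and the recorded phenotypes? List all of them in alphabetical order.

II-1 ∈ {tt ZZ, tt Zz}

T/I-1 un ·: tt
T/I-2 un ·: tt
T/II-1 ? I-1×I-2: tt
T/II-2 un I-1×I-2: tt
T/II-3 ? I-1×I-2: tt
⇒ T over [I-1,I-2,II-1,II-2,II-3]: 1 consistent
Z/I-1 ? ·: zz|Zz|ZZ
Z/I-2 aff ·: Zz|ZZ
Z/II-1 aff I-1×I-2: Zz|ZZ
Z/II-2 ? I-1×I-2: zz|Zz|ZZ
Z/II-3 ? I-1×I-2: zz|Zz|ZZ
⇒ Z over [I-1,I-2,II-1,II-2,II-3]: 40 consistent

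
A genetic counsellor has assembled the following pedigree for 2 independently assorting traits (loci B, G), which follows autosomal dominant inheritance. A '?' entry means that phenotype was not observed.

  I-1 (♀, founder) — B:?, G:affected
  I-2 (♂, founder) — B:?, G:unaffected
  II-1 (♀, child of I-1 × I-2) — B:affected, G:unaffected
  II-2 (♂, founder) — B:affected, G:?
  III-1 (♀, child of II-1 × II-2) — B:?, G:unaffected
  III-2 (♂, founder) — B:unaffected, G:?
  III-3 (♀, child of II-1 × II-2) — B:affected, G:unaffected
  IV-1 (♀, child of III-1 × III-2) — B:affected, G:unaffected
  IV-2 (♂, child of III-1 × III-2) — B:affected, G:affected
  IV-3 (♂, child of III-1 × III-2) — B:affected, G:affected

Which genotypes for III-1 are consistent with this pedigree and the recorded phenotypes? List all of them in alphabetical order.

III-1 ∈ {BB gg, Bb gg}

B/I-1 ? ·: bb|Bb|BB
B/I-2 ? ·: bb|Bb|BB
B/II-1 aff I-1×I-2: Bb|BB
B/II-2 aff ·: Bb|BB
B/III-1 ? II-1×II-2: Bb|BB
B/III-2 un ·: bb
B/III-3 aff II-1×II-2: Bb|BB
B/IV-1 aff III-1×III-2: Bb
B/IV-2 aff III-1×III-2: Bb
B/IV-3 aff III-1×III-2: Bb
⇒ B over [I-1,I-2,II-1,II-2,III-1,III-2,III-3,IV-1,IV-2,IV-3]: 76 consistent
G/I-1 aff ·: Gg
G/I-2 un ·: gg
G/II-1 un I-1×I-2: gg
G/II-2 ? ·: gg|Gg
G/III-1 un II-1×II-2: gg
G/III-2 ? ·: Gg
G/III-3 un II-1×II-2: gg
G/IV-1 un III-1×III-2: gg
G/IV-2 aff III-1×III-2: Gg
G/IV-3 aff III-1×III-2: Gg
⇒ G over [I-1,I-2,II-1,II-2,III-1,III-2,III-3,IV-1,IV-2,IV-3]: 2 consistent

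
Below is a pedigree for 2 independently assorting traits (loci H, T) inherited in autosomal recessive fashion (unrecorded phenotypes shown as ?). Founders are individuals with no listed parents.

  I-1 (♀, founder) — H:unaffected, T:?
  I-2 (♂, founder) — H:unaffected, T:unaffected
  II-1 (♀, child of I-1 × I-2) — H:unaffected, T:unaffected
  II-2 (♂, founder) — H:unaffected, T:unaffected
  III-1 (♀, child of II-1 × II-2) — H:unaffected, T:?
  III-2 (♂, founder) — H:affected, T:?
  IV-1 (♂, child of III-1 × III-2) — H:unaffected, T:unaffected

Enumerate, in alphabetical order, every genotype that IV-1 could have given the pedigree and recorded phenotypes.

IV-1 ∈ {Hh TT, Hh Tt}

H/I-1 un ·: HH|Hh
H/I-2 un ·: HH|Hh
H/II-1 un I-1×I-2: HH|Hh
H/II-2 un ·: HH|Hh
H/III-1 un II-1×II-2: HH|Hh
H/III-2 aff ·: hh
H/IV-1 un III-1×III-2: Hh
⇒ H over [I-1,I-2,II-1,II-2,III-1,III-2,IV-1]: 24 consistent
T/I-1 ? ·: TT|Tt|tt
T/I-2 un ·: TT|Tt
T/II-1 un I-1×I-2: TT|Tt
T/II-2 un ·: TT|Tt
T/III-1 ? II-1×II-2: TT|Tt|tt
T/III-2 ? ·: TT|Tt|tt
T/IV-1 un III-1×III-2: TT|Tt
⇒ T over [I-1,I-2,II-1,II-2,III-1,III-2,IV-1]: 152 consistent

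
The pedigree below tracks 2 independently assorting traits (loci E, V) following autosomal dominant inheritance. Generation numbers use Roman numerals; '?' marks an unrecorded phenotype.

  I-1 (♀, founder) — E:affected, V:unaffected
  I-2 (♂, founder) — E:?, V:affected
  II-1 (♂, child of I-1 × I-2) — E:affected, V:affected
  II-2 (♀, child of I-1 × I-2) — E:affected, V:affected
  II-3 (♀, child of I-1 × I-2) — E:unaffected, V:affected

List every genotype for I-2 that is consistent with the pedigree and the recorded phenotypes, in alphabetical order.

E/I-1 aff ·: Ee
E/I-2 ? ·: ee|Ee
E/II-1 aff I-1×I-2: Ee|EE
E/II-2 aff I-1×I-2: Ee|EE
E/II-3 un I-1×I-2: ee
⇒ E over [I-1,I-2,II-1,II-2,II-3]: 5 consistent
V/I-1 un ·: vv
V/I-2 aff ·: Vv|VV
V/II-1 aff I-1×I-2: Vv
V/II-2 aff I-1×I-2: Vv
V/II-3 aff I-1×I-2: Vv
⇒ V over [I-1,I-2,II-1,II-2,II-3]: 2 consistent

I-2 ∈ {Ee VV, Ee Vv, ee VV, ee Vv}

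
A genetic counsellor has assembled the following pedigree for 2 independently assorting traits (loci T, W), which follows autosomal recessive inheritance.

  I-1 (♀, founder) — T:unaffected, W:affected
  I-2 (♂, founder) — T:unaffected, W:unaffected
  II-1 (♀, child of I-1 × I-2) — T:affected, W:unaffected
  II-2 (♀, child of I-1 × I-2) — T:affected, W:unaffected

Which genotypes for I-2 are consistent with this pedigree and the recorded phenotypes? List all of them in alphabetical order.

I-2 ∈ {Tt WW, Tt Ww}

T/I-1 un ·: Tt
T/I-2 un ·: Tt
T/II-1 aff I-1×I-2: tt
T/II-2 aff I-1×I-2: tt
⇒ T over [I-1,I-2,II-1,II-2]: 1 consistent
W/I-1 aff ·: ww
W/I-2 un ·: WW|Ww
W/II-1 un I-1×I-2: Ww
W/II-2 un I-1×I-2: Ww
⇒ W over [I-1,I-2,II-1,II-2]: 2 consistent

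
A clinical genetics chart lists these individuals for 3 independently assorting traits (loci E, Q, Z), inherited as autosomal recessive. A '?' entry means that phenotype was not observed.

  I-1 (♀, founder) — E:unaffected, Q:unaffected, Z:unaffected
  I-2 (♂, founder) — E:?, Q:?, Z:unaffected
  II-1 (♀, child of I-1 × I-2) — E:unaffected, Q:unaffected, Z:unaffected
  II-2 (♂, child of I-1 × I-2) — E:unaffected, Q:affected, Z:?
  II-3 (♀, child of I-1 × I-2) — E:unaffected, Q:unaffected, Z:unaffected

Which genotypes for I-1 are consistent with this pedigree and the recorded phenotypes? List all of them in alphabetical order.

I-1 ∈ {EE Qq ZZ, EE Qq Zz, Ee Qq ZZ, Ee Qq Zz}

E/I-1 un ·: EE|Ee
E/I-2 ? ·: EE|Ee|ee
E/II-1 un I-1×I-2: EE|Ee
E/II-2 un I-1×I-2: EE|Ee
E/II-3 un I-1×I-2: EE|Ee
⇒ E over [I-1,I-2,II-1,II-2,II-3]: 27 consistent
Q/I-1 un ·: Qq
Q/I-2 ? ·: Qq|qq
Q/II-1 un I-1×I-2: QQ|Qq
Q/II-2 aff I-1×I-2: qq
Q/II-3 un I-1×I-2: QQ|Qq
⇒ Q over [I-1,I-2,II-1,II-2,II-3]: 5 consistent
Z/I-1 un ·: ZZ|Zz
Z/I-2 un ·: ZZ|Zz
Z/II-1 un I-1×I-2: ZZ|Zz
Z/II-2 ? I-1×I-2: ZZ|Zz|zz
Z/II-3 un I-1×I-2: ZZ|Zz
⇒ Z over [I-1,I-2,II-1,II-2,II-3]: 29 consistent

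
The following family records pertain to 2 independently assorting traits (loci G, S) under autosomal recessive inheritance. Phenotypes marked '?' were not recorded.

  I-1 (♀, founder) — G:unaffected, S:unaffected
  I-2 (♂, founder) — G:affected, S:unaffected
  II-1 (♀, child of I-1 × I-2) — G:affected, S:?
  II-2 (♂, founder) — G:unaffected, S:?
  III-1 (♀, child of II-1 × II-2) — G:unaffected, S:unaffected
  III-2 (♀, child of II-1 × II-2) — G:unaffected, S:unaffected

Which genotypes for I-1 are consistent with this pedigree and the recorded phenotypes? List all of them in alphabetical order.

I-1 ∈ {Gg SS, Gg Ss}

G/I-1 un ·: Gg
G/I-2 aff ·: gg
G/II-1 aff I-1×I-2: gg
G/II-2 un ·: GG|Gg
G/III-1 un II-1×II-2: Gg
G/III-2 un II-1×II-2: Gg
⇒ G over [I-1,I-2,II-1,II-2,III-1,III-2]: 2 consistent
S/I-1 un ·: SS|Ss
S/I-2 un ·: SS|Ss
S/II-1 ? I-1×I-2: SS|Ss|ss
S/II-2 ? ·: SS|Ss|ss
S/III-1 un II-1×II-2: SS|Ss
S/III-2 un II-1×II-2: SS|Ss
⇒ S over [I-1,I-2,II-1,II-2,III-1,III-2]: 53 consistent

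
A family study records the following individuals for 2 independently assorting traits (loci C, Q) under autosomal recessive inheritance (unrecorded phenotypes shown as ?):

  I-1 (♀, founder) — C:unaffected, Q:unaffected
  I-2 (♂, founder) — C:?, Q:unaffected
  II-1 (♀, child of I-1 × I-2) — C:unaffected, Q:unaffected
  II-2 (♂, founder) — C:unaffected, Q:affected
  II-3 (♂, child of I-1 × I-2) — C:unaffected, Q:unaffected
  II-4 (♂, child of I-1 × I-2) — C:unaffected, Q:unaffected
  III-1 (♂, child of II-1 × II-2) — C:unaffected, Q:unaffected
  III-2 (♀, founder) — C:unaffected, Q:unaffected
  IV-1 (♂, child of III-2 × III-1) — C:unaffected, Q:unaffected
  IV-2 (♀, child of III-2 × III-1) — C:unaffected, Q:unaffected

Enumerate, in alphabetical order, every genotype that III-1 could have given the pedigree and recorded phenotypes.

C/I-1 un ·: CC|Cc
C/I-2 ? ·: CC|Cc|cc
C/II-1 un I-1×I-2: CC|Cc
C/II-2 un ·: CC|Cc
C/II-3 un I-1×I-2: CC|Cc
C/II-4 un I-1×I-2: CC|Cc
C/III-1 un II-1×II-2: CC|Cc
C/III-2 un ·: CC|Cc
C/IV-1 un III-2×III-1: CC|Cc
C/IV-2 un III-2×III-1: CC|Cc
⇒ C over [I-1,I-2,II-1,II-2,II-3,II-4,III-1,III-2,IV-1,IV-2]: 598 consistent
Q/I-1 un ·: QQ|Qq
Q/I-2 un ·: QQ|Qq
Q/II-1 un I-1×I-2: QQ|Qq
Q/II-2 aff ·: qq
Q/II-3 un I-1×I-2: QQ|Qq
Q/II-4 un I-1×I-2: QQ|Qq
Q/III-1 un II-1×II-2: Qq
Q/III-2 un ·: QQ|Qq
Q/IV-1 un III-2×III-1: QQ|Qq
Q/IV-2 un III-2×III-1: QQ|Qq
⇒ Q over [I-1,I-2,II-1,II-2,II-3,II-4,III-1,III-2,IV-1,IV-2]: 200 consistent

III-1 ∈ {CC Qq, Cc Qq}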